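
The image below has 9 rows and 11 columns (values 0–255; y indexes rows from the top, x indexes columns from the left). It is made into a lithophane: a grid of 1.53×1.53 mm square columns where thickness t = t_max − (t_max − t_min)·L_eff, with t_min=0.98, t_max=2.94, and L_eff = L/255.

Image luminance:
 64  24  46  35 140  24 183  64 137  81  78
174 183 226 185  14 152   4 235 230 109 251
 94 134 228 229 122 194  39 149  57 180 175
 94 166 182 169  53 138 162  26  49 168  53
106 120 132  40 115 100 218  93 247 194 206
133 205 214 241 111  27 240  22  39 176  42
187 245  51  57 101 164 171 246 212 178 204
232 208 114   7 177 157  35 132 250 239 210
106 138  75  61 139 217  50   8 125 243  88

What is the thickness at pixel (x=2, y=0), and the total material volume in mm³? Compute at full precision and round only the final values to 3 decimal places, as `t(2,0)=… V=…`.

span = t_max - t_min = 2.94 - 0.98 = 1.960
L(2,0) = 46, L_eff = 46/255 = 0.180392
t(2,0) = 2.94 - 1.960·0.180392 = 2.586
Σt over all 9·11 pixels = 2402911/12750 ≈ 188.4636078
V = pitch²·Σt = 1.53²·2402911/12750 = 441.174

t(2,0)=2.586 V=441.174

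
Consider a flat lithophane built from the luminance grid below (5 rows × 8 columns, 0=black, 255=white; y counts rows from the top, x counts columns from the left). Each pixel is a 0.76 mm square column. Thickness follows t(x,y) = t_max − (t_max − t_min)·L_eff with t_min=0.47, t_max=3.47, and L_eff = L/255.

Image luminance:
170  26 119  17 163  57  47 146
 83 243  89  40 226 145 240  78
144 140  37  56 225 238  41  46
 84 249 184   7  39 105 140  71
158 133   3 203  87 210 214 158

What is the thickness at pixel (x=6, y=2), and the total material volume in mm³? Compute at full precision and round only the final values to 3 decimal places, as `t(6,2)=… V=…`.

span = t_max - t_min = 3.47 - 0.47 = 3.000
L(6,2) = 41, L_eff = 41/255 = 0.160784
t(6,2) = 3.47 - 3.000·0.160784 = 2.988
Σt over all 5·8 pixels = 6937/85 ≈ 81.6117647
V = pitch²·Σt = 0.76²·6937/85 = 47.139

t(6,2)=2.988 V=47.139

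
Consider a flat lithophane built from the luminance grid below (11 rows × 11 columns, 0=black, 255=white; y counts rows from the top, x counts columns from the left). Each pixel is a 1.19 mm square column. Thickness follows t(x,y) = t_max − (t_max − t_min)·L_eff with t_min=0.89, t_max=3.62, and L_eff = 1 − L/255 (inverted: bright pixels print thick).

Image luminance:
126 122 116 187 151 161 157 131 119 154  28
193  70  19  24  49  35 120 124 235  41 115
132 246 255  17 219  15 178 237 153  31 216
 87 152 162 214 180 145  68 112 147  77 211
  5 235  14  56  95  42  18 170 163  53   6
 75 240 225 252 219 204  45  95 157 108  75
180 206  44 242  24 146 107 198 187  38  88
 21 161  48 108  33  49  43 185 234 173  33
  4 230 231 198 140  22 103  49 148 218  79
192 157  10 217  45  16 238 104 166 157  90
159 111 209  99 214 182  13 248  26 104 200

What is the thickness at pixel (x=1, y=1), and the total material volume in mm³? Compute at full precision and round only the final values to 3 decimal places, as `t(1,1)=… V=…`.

t(1,1)=1.639 V=383.093

span = t_max - t_min = 3.62 - 0.89 = 2.730
L(1,1) = 70, L_eff = 1 - 70/255 = 0.725490 (inverted)
t(1,1) = 3.62 - 2.730·0.725490 = 1.639
Σt over all 11·11 pixels = 91979/340 ≈ 270.5264706
V = pitch²·Σt = 1.19²·91979/340 = 383.093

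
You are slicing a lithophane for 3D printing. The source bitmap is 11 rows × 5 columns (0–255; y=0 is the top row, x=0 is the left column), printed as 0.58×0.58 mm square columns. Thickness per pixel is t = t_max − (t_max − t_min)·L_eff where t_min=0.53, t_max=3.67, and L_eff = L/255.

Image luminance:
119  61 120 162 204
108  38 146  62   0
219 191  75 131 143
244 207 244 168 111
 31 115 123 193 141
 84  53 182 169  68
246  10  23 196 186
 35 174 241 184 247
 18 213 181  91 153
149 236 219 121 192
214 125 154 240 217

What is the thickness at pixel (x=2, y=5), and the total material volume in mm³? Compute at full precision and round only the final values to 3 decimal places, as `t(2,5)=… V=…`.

span = t_max - t_min = 3.67 - 0.53 = 3.140
L(2,5) = 182, L_eff = 182/255 = 0.713725
t(2,5) = 3.67 - 3.140·0.713725 = 1.429
Σt over all 11·5 pixels = 880799/8500 ≈ 103.6234118
V = pitch²·Σt = 0.58²·880799/8500 = 34.859

t(2,5)=1.429 V=34.859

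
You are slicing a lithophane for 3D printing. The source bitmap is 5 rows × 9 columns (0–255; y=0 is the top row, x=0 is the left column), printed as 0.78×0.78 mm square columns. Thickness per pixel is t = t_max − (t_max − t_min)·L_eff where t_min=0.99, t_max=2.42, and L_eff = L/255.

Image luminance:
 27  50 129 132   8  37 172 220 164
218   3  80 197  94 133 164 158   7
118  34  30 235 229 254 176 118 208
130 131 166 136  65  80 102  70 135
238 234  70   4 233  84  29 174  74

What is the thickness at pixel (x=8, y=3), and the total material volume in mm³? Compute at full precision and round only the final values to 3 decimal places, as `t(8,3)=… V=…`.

t(8,3)=1.663 V=47.319

span = t_max - t_min = 2.42 - 0.99 = 1.430
L(8,3) = 135, L_eff = 135/255 = 0.529412
t(8,3) = 2.42 - 1.430·0.529412 = 1.663
Σt over all 5·9 pixels = 6611/85 ≈ 77.7764706
V = pitch²·Σt = 0.78²·6611/85 = 47.319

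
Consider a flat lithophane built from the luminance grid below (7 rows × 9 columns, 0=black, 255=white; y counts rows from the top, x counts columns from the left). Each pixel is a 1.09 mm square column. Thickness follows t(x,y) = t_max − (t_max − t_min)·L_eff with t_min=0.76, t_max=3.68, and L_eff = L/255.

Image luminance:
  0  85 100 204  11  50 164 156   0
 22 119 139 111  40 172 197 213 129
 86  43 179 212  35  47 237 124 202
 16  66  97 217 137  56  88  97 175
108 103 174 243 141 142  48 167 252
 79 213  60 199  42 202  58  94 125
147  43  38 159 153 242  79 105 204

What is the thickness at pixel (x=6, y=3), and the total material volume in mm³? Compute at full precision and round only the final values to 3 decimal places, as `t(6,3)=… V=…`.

t(6,3)=2.672 V=171.426

span = t_max - t_min = 3.68 - 0.76 = 2.920
L(6,3) = 88, L_eff = 88/255 = 0.345098
t(6,3) = 3.68 - 2.920·0.345098 = 2.672
Σt over all 7·9 pixels = 919822/6375 ≈ 144.2858039
V = pitch²·Σt = 1.09²·919822/6375 = 171.426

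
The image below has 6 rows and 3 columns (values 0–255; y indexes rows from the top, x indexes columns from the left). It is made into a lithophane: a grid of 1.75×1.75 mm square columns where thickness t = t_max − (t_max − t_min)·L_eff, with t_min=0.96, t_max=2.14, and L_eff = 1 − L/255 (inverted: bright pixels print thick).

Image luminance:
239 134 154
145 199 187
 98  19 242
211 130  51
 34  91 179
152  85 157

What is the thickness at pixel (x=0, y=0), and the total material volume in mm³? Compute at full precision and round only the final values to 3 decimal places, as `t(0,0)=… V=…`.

span = t_max - t_min = 2.14 - 0.96 = 1.180
L(0,0) = 239, L_eff = 1 - 239/255 = 0.062745 (inverted)
t(0,0) = 2.14 - 1.180·0.062745 = 2.066
Σt over all 6·3 pixels = 368233/12750 ≈ 28.8810196
V = pitch²·Σt = 1.75²·368233/12750 = 88.448

t(0,0)=2.066 V=88.448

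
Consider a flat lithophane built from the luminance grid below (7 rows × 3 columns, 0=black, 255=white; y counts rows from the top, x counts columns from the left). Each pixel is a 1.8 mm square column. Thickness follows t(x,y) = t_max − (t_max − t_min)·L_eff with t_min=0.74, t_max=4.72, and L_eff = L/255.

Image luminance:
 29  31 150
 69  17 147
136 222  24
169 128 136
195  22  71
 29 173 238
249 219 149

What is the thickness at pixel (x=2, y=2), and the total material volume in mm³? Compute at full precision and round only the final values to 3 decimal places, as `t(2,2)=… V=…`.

t(2,2)=4.345 V=189.517

span = t_max - t_min = 4.72 - 0.74 = 3.980
L(2,2) = 24, L_eff = 24/255 = 0.094118
t(2,2) = 4.72 - 3.980·0.094118 = 4.345
Σt over all 7·3 pixels = 745783/12750 ≈ 58.4927843
V = pitch²·Σt = 1.8²·745783/12750 = 189.517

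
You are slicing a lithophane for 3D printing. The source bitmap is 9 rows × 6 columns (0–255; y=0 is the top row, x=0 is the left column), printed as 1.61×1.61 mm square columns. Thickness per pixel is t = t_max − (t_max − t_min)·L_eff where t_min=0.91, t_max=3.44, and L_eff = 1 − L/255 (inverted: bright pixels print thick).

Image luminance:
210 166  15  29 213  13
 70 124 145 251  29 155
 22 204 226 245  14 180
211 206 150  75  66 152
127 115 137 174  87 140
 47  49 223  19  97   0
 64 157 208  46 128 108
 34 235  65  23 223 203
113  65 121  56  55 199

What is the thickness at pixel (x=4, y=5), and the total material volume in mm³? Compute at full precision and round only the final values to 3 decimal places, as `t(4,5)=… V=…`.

span = t_max - t_min = 3.44 - 0.91 = 2.530
L(4,5) = 97, L_eff = 1 - 97/255 = 0.619608 (inverted)
t(4,5) = 3.44 - 2.530·0.619608 = 1.872
Σt over all 9·6 pixels = 964929/8500 ≈ 113.5210588
V = pitch²·Σt = 1.61²·964929/8500 = 294.258

t(4,5)=1.872 V=294.258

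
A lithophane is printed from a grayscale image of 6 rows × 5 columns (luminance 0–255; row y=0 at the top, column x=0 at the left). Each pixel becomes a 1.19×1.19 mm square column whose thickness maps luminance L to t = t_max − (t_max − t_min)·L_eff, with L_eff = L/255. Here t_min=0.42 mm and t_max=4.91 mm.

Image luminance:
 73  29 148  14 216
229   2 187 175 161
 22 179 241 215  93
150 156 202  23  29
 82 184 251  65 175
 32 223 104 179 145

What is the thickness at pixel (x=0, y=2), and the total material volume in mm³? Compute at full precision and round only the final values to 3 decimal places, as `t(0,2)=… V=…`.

t(0,2)=4.523 V=109.253

span = t_max - t_min = 4.91 - 0.42 = 4.490
L(0,2) = 22, L_eff = 22/255 = 0.086275
t(0,2) = 4.91 - 4.490·0.086275 = 4.523
Σt over all 6·5 pixels = 327889/4250 ≈ 77.1503529
V = pitch²·Σt = 1.19²·327889/4250 = 109.253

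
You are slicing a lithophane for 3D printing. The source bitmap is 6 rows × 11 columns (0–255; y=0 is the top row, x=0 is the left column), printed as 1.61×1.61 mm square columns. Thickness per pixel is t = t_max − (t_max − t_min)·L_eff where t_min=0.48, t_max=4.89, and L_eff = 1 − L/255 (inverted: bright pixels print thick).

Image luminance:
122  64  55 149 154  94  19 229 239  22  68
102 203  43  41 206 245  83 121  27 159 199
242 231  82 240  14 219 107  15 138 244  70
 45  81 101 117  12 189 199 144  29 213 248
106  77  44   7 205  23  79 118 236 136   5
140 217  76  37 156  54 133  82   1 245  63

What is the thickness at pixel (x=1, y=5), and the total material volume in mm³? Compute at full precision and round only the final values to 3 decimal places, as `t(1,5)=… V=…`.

t(1,5)=4.233 V=434.646

span = t_max - t_min = 4.89 - 0.48 = 4.410
L(1,5) = 217, L_eff = 1 - 217/255 = 0.149020 (inverted)
t(1,5) = 4.89 - 4.410·0.149020 = 4.233
Σt over all 6·11 pixels = 356322/2125 ≈ 167.6809412
V = pitch²·Σt = 1.61²·356322/2125 = 434.646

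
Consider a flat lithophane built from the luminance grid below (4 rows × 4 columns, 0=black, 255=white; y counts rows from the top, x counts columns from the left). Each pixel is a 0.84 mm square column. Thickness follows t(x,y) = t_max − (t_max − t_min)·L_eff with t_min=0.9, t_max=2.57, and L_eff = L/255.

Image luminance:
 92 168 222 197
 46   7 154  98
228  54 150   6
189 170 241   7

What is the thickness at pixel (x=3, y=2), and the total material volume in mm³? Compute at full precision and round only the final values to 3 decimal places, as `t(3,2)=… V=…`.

span = t_max - t_min = 2.57 - 0.9 = 1.670
L(3,2) = 6, L_eff = 6/255 = 0.023529
t(3,2) = 2.57 - 1.670·0.023529 = 2.531
Σt over all 4·4 pixels = 709717/25500 ≈ 27.8320392
V = pitch²·Σt = 0.84²·709717/25500 = 19.638

t(3,2)=2.531 V=19.638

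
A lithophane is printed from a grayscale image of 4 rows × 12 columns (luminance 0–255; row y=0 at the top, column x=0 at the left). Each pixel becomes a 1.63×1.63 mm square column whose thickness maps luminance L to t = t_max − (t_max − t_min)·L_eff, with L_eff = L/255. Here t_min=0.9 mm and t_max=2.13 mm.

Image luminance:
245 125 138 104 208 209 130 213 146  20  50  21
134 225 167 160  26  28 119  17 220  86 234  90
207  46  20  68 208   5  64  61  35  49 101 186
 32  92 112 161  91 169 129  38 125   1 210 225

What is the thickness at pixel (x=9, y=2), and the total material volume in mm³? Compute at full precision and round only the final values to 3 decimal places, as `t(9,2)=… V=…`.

t(9,2)=1.894 V=200.515

span = t_max - t_min = 2.13 - 0.9 = 1.230
L(9,2) = 49, L_eff = 49/255 = 0.192157
t(9,2) = 2.13 - 1.230·0.192157 = 1.894
Σt over all 4·12 pixels = 64149/850 ≈ 75.4694118
V = pitch²·Σt = 1.63²·64149/850 = 200.515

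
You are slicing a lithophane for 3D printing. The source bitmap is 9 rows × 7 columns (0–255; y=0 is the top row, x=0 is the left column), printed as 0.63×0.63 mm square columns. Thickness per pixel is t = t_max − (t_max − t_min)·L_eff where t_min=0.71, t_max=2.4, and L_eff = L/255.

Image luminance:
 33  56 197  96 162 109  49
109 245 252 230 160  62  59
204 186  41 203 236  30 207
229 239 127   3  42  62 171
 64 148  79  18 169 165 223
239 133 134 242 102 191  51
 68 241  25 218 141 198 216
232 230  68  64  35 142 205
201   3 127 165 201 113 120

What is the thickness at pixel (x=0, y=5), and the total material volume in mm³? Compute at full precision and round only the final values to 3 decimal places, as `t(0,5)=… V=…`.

t(0,5)=0.816 V=36.942

span = t_max - t_min = 2.4 - 0.71 = 1.690
L(0,5) = 239, L_eff = 239/255 = 0.937255
t(0,5) = 2.4 - 1.690·0.937255 = 0.816
Σt over all 9·7 pixels = 237347/2550 ≈ 93.0772549
V = pitch²·Σt = 0.63²·237347/2550 = 36.942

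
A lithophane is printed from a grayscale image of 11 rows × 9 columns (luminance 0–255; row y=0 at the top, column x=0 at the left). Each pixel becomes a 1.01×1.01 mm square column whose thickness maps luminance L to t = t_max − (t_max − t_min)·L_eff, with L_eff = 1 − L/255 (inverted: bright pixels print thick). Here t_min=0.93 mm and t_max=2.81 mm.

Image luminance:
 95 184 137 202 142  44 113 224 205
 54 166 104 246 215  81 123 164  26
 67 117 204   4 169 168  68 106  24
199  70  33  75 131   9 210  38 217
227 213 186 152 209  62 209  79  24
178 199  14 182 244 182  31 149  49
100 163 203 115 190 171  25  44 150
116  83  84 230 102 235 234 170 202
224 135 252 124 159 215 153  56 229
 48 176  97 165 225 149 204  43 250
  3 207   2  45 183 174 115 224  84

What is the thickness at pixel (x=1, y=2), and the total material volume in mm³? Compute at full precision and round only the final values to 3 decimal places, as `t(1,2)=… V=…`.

t(1,2)=1.793 V=196.060

span = t_max - t_min = 2.81 - 0.93 = 1.880
L(1,2) = 117, L_eff = 1 - 117/255 = 0.541176 (inverted)
t(1,2) = 2.81 - 1.880·0.541176 = 1.793
Σt over all 11·9 pixels = 1633671/8500 ≈ 192.1965882
V = pitch²·Σt = 1.01²·1633671/8500 = 196.060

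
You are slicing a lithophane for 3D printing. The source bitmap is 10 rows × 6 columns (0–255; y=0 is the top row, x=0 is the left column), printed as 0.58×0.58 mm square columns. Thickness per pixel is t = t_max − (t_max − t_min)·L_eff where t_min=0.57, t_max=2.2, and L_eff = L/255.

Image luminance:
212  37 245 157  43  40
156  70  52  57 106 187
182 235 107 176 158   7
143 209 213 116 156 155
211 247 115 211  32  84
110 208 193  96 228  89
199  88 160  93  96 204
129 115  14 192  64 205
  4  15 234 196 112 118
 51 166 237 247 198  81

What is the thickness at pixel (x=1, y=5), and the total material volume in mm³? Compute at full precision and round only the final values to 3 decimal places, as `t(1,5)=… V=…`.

span = t_max - t_min = 2.2 - 0.57 = 1.630
L(1,5) = 208, L_eff = 208/255 = 0.815686
t(1,5) = 2.2 - 1.630·0.815686 = 0.870
Σt over all 10·6 pixels = 2019457/25500 ≈ 79.1943922
V = pitch²·Σt = 0.58²·2019457/25500 = 26.641

t(1,5)=0.870 V=26.641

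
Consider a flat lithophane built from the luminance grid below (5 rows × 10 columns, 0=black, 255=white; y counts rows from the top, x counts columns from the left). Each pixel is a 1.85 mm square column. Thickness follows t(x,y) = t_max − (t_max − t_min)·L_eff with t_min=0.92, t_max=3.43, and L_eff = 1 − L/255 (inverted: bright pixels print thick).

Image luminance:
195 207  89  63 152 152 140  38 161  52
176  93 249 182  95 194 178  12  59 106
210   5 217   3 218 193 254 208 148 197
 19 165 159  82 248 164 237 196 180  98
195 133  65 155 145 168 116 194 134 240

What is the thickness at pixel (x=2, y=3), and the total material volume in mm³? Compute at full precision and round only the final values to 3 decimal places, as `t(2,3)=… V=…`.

t(2,3)=2.485 V=404.672

span = t_max - t_min = 3.43 - 0.92 = 2.510
L(2,3) = 159, L_eff = 1 - 159/255 = 0.376471 (inverted)
t(2,3) = 3.43 - 2.510·0.376471 = 2.485
Σt over all 5·10 pixels = 3015089/25500 ≈ 118.2387843
V = pitch²·Σt = 1.85²·3015089/25500 = 404.672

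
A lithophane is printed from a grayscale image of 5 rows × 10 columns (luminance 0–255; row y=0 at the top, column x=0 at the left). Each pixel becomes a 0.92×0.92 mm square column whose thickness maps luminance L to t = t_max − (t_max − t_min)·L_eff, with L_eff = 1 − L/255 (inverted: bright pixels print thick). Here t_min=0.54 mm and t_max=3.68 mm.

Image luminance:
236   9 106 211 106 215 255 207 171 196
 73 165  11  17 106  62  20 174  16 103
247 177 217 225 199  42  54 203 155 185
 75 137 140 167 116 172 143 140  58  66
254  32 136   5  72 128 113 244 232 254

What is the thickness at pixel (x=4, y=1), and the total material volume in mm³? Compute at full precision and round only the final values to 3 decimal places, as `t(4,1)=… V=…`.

t(4,1)=1.845 V=94.215

span = t_max - t_min = 3.68 - 0.54 = 3.140
L(4,1) = 106, L_eff = 1 - 106/255 = 0.584314 (inverted)
t(4,1) = 3.68 - 3.140·0.584314 = 1.845
Σt over all 5·10 pixels = 1419229/12750 ≈ 111.3120784
V = pitch²·Σt = 0.92²·1419229/12750 = 94.215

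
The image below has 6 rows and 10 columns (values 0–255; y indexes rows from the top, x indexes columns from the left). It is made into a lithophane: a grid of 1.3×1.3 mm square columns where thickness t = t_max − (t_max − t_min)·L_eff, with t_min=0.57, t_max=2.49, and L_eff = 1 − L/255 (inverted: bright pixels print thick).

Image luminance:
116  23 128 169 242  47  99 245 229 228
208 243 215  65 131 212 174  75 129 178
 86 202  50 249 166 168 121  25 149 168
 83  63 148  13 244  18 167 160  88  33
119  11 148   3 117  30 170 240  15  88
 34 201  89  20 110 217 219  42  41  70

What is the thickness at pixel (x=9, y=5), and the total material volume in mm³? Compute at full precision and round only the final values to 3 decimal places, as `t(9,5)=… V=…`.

span = t_max - t_min = 2.49 - 0.57 = 1.920
L(9,5) = 70, L_eff = 1 - 70/255 = 0.725490 (inverted)
t(9,5) = 2.49 - 1.920·0.725490 = 1.097
Σt over all 6·10 pixels = 193331/2125 ≈ 90.9792941
V = pitch²·Σt = 1.3²·193331/2125 = 153.755

t(9,5)=1.097 V=153.755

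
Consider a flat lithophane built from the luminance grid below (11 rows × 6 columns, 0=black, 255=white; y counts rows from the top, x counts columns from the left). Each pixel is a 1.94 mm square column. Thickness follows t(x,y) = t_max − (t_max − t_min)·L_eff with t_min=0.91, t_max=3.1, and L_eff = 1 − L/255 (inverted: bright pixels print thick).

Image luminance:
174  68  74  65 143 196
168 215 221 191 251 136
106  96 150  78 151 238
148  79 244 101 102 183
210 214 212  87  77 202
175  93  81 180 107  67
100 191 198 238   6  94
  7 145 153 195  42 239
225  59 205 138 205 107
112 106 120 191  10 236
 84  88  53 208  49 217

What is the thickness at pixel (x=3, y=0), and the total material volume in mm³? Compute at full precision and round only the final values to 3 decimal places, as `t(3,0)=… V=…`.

span = t_max - t_min = 3.1 - 0.91 = 2.190
L(3,0) = 65, L_eff = 1 - 65/255 = 0.745098 (inverted)
t(3,0) = 3.1 - 2.190·0.745098 = 1.468
Σt over all 11·6 pixels = 594851/4250 ≈ 139.9649412
V = pitch²·Σt = 1.94²·594851/4250 = 526.772

t(3,0)=1.468 V=526.772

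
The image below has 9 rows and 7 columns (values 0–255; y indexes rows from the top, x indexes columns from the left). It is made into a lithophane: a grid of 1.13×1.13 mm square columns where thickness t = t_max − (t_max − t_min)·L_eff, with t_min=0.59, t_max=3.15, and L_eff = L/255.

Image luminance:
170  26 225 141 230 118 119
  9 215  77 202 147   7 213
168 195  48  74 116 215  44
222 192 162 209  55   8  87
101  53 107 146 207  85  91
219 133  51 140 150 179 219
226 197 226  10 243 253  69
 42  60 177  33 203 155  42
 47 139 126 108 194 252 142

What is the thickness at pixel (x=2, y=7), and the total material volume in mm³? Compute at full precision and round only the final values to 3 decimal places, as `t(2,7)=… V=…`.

span = t_max - t_min = 3.15 - 0.59 = 2.560
L(2,7) = 177, L_eff = 177/255 = 0.694118
t(2,7) = 3.15 - 2.560·0.694118 = 1.373
Σt over all 9·7 pixels = 2879611/25500 ≈ 112.9259216
V = pitch²·Σt = 1.13²·2879611/25500 = 144.195

t(2,7)=1.373 V=144.195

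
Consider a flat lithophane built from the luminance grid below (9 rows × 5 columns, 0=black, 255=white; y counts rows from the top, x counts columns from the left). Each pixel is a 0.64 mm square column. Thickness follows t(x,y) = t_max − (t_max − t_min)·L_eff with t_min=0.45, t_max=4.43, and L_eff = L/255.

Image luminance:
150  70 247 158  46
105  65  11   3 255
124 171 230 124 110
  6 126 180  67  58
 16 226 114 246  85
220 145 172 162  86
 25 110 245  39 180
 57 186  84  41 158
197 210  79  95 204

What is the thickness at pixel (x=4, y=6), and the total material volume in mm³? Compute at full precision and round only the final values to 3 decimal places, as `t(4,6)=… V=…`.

span = t_max - t_min = 4.43 - 0.45 = 3.980
L(4,6) = 180, L_eff = 180/255 = 0.705882
t(4,6) = 4.43 - 3.980·0.705882 = 1.621
Σt over all 9·5 pixels = 939867/8500 ≈ 110.5725882
V = pitch²·Σt = 0.64²·939867/8500 = 45.291

t(4,6)=1.621 V=45.291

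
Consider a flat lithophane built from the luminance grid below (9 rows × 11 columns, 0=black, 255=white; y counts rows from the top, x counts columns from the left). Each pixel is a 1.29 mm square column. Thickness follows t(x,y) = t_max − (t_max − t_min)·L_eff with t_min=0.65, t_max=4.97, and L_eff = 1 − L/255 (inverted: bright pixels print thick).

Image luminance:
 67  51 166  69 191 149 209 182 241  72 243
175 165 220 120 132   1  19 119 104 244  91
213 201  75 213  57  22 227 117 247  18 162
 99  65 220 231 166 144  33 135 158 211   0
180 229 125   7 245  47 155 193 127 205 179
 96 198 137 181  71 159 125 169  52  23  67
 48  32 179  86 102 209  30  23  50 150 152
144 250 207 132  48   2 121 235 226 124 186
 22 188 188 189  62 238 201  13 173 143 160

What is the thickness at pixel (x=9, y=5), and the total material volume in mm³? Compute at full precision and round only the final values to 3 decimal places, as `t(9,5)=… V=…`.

span = t_max - t_min = 4.97 - 0.65 = 4.320
L(9,5) = 23, L_eff = 1 - 23/255 = 0.909804 (inverted)
t(9,5) = 4.97 - 4.320·0.909804 = 1.040
Σt over all 9·11 pixels = 2466063/8500 ≈ 290.1250588
V = pitch²·Σt = 1.29²·2466063/8500 = 482.797

t(9,5)=1.040 V=482.797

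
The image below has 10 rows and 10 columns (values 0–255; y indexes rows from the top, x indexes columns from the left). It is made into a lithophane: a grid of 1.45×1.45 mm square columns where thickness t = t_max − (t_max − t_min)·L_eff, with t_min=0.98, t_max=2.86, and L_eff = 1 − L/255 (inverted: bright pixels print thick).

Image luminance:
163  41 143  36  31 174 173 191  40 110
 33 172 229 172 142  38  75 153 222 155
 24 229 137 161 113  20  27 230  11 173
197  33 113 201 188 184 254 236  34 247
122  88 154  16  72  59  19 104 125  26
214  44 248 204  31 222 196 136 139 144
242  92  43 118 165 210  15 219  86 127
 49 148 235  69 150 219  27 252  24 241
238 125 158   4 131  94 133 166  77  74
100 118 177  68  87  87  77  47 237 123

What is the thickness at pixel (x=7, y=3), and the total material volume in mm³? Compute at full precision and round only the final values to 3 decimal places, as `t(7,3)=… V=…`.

t(7,3)=2.720 V=403.215

span = t_max - t_min = 2.86 - 0.98 = 1.880
L(7,3) = 236, L_eff = 1 - 236/255 = 0.074510 (inverted)
t(7,3) = 2.86 - 1.880·0.074510 = 2.720
Σt over all 10·10 pixels = 81506/425 ≈ 191.7788235
V = pitch²·Σt = 1.45²·81506/425 = 403.215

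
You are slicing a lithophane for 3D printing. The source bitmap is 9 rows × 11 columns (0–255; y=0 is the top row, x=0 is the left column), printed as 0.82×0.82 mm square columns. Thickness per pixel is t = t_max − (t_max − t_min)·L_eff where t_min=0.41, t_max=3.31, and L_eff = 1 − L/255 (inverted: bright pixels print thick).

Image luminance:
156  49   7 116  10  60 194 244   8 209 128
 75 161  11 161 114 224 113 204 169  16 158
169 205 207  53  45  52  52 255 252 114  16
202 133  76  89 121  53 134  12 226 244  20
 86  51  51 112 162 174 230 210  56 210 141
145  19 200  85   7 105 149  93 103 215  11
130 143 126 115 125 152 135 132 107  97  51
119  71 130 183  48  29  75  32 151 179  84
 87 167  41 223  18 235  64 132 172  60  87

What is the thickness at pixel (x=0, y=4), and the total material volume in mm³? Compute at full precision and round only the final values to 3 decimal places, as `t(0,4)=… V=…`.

t(0,4)=1.388 V=116.241

span = t_max - t_min = 3.31 - 0.41 = 2.900
L(0,4) = 86, L_eff = 1 - 86/255 = 0.662745 (inverted)
t(0,4) = 3.31 - 2.900·0.662745 = 1.388
Σt over all 9·11 pixels = 176333/1020 ≈ 172.8754902
V = pitch²·Σt = 0.82²·176333/1020 = 116.241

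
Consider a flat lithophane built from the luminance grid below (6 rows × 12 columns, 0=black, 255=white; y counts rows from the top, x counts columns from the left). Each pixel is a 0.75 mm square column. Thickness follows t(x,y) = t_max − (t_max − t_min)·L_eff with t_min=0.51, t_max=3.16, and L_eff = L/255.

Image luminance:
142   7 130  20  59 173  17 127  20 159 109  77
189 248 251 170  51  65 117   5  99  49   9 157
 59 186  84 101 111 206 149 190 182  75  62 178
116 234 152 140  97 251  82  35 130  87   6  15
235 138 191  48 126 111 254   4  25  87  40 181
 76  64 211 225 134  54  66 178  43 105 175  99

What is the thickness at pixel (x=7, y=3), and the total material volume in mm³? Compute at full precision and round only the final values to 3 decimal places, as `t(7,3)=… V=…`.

span = t_max - t_min = 3.16 - 0.51 = 2.650
L(7,3) = 35, L_eff = 35/255 = 0.137255
t(7,3) = 3.16 - 2.650·0.137255 = 2.796
Σt over all 6·12 pixels = 180802/1275 ≈ 141.8054902
V = pitch²·Σt = 0.75²·180802/1275 = 79.766

t(7,3)=2.796 V=79.766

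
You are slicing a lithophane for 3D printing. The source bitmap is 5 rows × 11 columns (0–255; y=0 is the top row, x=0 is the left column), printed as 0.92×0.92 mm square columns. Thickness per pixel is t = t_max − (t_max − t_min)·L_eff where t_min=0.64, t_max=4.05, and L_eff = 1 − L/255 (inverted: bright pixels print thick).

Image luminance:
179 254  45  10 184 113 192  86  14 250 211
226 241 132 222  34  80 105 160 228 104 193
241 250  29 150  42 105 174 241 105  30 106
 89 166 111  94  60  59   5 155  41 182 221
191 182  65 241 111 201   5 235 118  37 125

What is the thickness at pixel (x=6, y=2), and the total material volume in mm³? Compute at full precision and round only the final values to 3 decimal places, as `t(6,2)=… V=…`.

t(6,2)=2.967 V=113.890

span = t_max - t_min = 4.05 - 0.64 = 3.410
L(6,2) = 174, L_eff = 1 - 174/255 = 0.317647 (inverted)
t(6,2) = 4.05 - 3.410·0.317647 = 2.967
Σt over all 5·11 pixels = 343123/2550 ≈ 134.5580392
V = pitch²·Σt = 0.92²·343123/2550 = 113.890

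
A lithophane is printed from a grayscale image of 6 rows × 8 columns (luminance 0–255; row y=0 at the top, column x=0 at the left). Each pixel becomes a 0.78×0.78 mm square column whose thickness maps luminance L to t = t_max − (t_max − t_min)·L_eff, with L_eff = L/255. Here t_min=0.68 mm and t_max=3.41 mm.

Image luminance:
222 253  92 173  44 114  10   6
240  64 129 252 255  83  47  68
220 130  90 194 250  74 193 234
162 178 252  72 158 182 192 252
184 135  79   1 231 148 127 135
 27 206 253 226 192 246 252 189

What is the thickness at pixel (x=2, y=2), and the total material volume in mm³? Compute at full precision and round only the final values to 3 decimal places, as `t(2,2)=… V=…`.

t(2,2)=2.446 V=50.628

span = t_max - t_min = 3.41 - 0.68 = 2.730
L(2,2) = 90, L_eff = 90/255 = 0.352941
t(2,2) = 3.41 - 2.730·0.352941 = 2.446
Σt over all 6·8 pixels = 176831/2125 ≈ 83.2145882
V = pitch²·Σt = 0.78²·176831/2125 = 50.628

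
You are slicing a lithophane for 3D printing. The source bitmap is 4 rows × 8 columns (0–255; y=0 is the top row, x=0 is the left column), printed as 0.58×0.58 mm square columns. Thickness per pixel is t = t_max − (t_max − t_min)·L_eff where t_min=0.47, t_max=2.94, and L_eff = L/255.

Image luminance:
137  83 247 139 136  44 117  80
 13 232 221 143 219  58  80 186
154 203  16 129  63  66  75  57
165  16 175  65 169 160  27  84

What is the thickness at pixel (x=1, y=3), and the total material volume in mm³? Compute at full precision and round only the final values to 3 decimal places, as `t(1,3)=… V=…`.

span = t_max - t_min = 2.94 - 0.47 = 2.470
L(1,3) = 16, L_eff = 16/255 = 0.062745
t(1,3) = 2.94 - 2.470·0.062745 = 2.785
Σt over all 4·8 pixels = 490189/8500 ≈ 57.6692941
V = pitch²·Σt = 0.58²·490189/8500 = 19.400

t(1,3)=2.785 V=19.400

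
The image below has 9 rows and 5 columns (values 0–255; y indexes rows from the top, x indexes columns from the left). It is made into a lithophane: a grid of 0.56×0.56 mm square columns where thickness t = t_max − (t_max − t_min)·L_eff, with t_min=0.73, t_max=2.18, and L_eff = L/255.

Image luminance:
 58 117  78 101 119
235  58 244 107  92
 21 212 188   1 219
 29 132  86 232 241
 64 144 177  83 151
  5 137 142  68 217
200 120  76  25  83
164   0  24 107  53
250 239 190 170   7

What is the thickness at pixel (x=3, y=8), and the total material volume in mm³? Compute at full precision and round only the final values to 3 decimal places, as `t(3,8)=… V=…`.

t(3,8)=1.213 V=21.017

span = t_max - t_min = 2.18 - 0.73 = 1.450
L(3,8) = 170, L_eff = 170/255 = 0.666667
t(3,8) = 2.18 - 1.450·0.666667 = 1.213
Σt over all 9·5 pixels = 28483/425 ≈ 67.0188235
V = pitch²·Σt = 0.56²·28483/425 = 21.017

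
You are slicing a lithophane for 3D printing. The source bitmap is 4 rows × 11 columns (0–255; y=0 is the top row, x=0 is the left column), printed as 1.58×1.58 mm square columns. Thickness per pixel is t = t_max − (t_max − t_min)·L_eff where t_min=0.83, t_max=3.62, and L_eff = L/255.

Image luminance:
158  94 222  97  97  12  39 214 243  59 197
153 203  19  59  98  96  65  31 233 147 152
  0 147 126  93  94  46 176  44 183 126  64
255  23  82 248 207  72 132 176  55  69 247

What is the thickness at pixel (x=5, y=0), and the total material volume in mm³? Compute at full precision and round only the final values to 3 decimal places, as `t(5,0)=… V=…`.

span = t_max - t_min = 3.62 - 0.83 = 2.790
L(5,0) = 12, L_eff = 12/255 = 0.047059
t(5,0) = 3.62 - 2.790·0.047059 = 3.489
Σt over all 4·11 pixels = 856051/8500 ≈ 100.7118824
V = pitch²·Σt = 1.58²·856051/8500 = 251.417

t(5,0)=3.489 V=251.417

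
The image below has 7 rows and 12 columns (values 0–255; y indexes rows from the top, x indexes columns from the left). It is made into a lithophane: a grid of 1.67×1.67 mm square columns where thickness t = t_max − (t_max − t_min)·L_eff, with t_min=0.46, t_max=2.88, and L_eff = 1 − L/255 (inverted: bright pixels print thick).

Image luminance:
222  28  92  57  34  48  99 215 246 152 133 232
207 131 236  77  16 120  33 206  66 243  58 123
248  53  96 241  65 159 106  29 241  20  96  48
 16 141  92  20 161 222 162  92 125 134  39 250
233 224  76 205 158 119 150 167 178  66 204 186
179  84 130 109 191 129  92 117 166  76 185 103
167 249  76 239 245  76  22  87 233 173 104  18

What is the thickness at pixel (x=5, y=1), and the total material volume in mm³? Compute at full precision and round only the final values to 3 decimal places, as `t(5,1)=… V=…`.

span = t_max - t_min = 2.88 - 0.46 = 2.420
L(5,1) = 120, L_eff = 1 - 120/255 = 0.529412 (inverted)
t(5,1) = 2.88 - 2.420·0.529412 = 1.599
Σt over all 7·12 pixels = 920663/6375 ≈ 144.4177255
V = pitch²·Σt = 1.67²·920663/6375 = 402.767

t(5,1)=1.599 V=402.767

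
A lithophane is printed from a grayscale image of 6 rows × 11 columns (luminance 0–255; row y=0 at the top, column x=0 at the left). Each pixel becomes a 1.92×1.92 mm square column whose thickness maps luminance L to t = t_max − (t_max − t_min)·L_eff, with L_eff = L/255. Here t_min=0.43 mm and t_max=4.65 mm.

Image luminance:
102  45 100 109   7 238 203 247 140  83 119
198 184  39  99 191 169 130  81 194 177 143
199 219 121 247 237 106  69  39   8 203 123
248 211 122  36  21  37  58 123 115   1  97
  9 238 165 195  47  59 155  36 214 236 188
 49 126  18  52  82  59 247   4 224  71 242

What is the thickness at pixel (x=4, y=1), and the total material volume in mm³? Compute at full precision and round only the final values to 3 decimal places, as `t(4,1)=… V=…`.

span = t_max - t_min = 4.65 - 0.43 = 4.220
L(4,1) = 191, L_eff = 191/255 = 0.749020
t(4,1) = 4.65 - 4.220·0.749020 = 1.489
Σt over all 6·11 pixels = 2150281/12750 ≈ 168.6494902
V = pitch²·Σt = 1.92²·2150281/12750 = 621.709

t(4,1)=1.489 V=621.709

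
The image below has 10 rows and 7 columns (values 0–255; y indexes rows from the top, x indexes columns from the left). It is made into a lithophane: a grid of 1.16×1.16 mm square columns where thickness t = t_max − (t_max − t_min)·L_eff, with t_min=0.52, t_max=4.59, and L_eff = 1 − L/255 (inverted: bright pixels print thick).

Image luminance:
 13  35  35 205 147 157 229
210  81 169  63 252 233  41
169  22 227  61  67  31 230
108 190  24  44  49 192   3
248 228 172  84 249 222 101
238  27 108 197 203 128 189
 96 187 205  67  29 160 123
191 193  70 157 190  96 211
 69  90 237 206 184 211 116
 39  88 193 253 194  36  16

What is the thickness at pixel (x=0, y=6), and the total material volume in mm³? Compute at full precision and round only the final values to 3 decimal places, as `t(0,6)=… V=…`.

t(0,6)=2.052 V=254.900

span = t_max - t_min = 4.59 - 0.52 = 4.070
L(0,6) = 96, L_eff = 1 - 96/255 = 0.623529 (inverted)
t(0,6) = 4.59 - 4.070·0.623529 = 2.052
Σt over all 10·7 pixels = 189.432
V = pitch²·Σt = 1.16²·189.432 = 254.900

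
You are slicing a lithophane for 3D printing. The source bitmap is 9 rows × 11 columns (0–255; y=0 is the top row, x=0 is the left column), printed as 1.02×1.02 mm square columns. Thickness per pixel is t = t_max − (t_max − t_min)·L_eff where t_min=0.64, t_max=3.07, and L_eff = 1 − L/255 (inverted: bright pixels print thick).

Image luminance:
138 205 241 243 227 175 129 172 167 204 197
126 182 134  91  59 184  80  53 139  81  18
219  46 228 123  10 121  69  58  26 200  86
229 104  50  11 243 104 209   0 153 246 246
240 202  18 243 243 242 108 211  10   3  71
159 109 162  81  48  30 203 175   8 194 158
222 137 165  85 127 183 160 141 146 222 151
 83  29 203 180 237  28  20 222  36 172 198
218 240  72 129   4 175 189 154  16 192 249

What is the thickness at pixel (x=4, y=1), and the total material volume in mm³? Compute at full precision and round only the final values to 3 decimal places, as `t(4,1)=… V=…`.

span = t_max - t_min = 3.07 - 0.64 = 2.430
L(4,1) = 59, L_eff = 1 - 59/255 = 0.768627 (inverted)
t(4,1) = 3.07 - 2.430·0.768627 = 1.202
Σt over all 9·11 pixels = 1650609/8500 ≈ 194.1892941
V = pitch²·Σt = 1.02²·1650609/8500 = 202.035

t(4,1)=1.202 V=202.035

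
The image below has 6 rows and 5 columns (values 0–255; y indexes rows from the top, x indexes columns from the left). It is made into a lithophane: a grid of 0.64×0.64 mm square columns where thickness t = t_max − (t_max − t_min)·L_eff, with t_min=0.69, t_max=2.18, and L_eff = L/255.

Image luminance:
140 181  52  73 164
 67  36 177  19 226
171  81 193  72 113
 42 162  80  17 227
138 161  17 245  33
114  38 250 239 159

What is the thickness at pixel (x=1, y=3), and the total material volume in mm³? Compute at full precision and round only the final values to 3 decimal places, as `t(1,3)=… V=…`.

span = t_max - t_min = 2.18 - 0.69 = 1.490
L(1,3) = 162, L_eff = 162/255 = 0.635294
t(1,3) = 2.18 - 1.490·0.635294 = 1.233
Σt over all 6·5 pixels = 372779/8500 ≈ 43.8563529
V = pitch²·Σt = 0.64²·372779/8500 = 17.964

t(1,3)=1.233 V=17.964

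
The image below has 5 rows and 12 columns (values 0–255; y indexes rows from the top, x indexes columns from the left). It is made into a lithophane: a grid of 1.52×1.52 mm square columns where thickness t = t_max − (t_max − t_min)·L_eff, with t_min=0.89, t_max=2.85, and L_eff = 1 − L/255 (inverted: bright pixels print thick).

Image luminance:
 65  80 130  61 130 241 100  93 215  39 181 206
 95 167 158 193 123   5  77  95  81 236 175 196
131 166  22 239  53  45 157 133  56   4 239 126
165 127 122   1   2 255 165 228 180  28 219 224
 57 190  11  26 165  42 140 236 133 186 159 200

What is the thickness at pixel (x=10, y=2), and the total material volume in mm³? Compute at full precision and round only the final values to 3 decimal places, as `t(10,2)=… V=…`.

t(10,2)=2.727 V=261.429

span = t_max - t_min = 2.85 - 0.89 = 1.960
L(10,2) = 239, L_eff = 1 - 239/255 = 0.062745 (inverted)
t(10,2) = 2.85 - 1.960·0.062745 = 2.727
Σt over all 5·12 pixels = 721351/6375 ≈ 113.1530980
V = pitch²·Σt = 1.52²·721351/6375 = 261.429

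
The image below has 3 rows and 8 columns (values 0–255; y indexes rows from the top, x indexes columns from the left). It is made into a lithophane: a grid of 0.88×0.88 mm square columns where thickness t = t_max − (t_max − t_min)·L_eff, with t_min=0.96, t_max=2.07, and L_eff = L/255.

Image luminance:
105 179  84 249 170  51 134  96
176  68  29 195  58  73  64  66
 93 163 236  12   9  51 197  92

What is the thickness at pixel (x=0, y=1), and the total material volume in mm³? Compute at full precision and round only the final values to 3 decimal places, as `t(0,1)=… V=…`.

span = t_max - t_min = 2.07 - 0.96 = 1.110
L(0,1) = 176, L_eff = 176/255 = 0.690196
t(0,1) = 2.07 - 1.110·0.690196 = 1.304
Σt over all 3·8 pixels = 32423/850 ≈ 38.1447059
V = pitch²·Σt = 0.88²·32423/850 = 29.539

t(0,1)=1.304 V=29.539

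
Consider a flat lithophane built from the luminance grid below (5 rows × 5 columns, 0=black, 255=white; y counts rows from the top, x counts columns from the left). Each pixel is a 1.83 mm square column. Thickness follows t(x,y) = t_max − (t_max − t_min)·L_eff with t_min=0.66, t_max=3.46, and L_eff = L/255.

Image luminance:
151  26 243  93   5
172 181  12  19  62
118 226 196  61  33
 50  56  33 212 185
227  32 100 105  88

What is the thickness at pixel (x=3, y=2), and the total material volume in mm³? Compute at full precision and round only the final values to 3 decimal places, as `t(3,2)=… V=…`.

t(3,2)=2.790 V=190.910

span = t_max - t_min = 3.46 - 0.66 = 2.800
L(3,2) = 61, L_eff = 61/255 = 0.239216
t(3,2) = 3.46 - 2.800·0.239216 = 2.790
Σt over all 5·5 pixels = 8551/150 ≈ 57.0066667
V = pitch²·Σt = 1.83²·8551/150 = 190.910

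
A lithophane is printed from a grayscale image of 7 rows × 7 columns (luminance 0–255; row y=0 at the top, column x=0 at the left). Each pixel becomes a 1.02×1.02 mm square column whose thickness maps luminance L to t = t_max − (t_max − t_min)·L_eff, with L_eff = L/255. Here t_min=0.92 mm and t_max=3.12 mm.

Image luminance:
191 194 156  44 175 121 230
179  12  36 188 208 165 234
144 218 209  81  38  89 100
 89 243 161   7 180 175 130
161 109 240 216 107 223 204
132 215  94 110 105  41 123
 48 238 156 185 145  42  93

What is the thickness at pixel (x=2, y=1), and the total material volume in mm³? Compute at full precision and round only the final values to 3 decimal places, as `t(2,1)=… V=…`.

t(2,1)=2.809 V=96.368

span = t_max - t_min = 3.12 - 0.92 = 2.200
L(2,1) = 36, L_eff = 36/255 = 0.141176
t(2,1) = 3.12 - 2.200·0.141176 = 2.809
Σt over all 7·7 pixels = 39366/425 ≈ 92.6258824
V = pitch²·Σt = 1.02²·39366/425 = 96.368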